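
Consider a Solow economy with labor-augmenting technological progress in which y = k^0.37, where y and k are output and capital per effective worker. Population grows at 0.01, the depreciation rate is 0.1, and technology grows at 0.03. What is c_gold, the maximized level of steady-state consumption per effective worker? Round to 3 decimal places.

c_gold ≈ 1.115

Capital per effective worker breaks even when investment replaces (n + g + δ)·k; here n + g + δ = 0.14.
Maximizing c = f(k) − (n+g+δ)·k gives f'(k) = n+g+δ, i.e. 0.37·k^(0.37−1) = 0.14, so k_gold = (0.37/0.14)^(1/0.63) ≈ 4.6769.
y_gold = 4.6769^0.37 ≈ 1.7696.
c_gold = y_gold − (n+g+δ)·k_gold = 1.7696 − 0.14·4.6769 ≈ 1.1149.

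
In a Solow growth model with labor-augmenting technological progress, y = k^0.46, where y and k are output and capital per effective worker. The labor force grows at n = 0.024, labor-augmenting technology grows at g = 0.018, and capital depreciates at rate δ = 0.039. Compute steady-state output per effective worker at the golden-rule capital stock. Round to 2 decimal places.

Break-even investment rate: n + g + δ = 0.024 + 0.018 + 0.039 = 0.081.
At the golden rule the marginal product of capital equals n+g+δ: 0.46·k^(0.46−1) = 0.081. Solving, k_gold = (0.46/0.081)^(1/0.54) ≈ 24.9345.
Output: y_gold = k_gold^0.46 = 24.9345^0.46 ≈ 4.3906.

y_gold ≈ 4.39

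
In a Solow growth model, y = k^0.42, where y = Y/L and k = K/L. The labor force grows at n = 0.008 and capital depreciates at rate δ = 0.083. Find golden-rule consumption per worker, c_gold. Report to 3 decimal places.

c_gold ≈ 1.756

n + δ = 0.008 + 0.083 = 0.091.
Golden rule sets MPK = n+δ: 0.42·k^(0.42−1) = 0.091, so k_gold = (0.42/0.091)^(1/0.58) ≈ 13.9697.
y_gold = 13.9697^0.42 ≈ 3.0268.
c_gold = y_gold − (n+δ)·k_gold = 3.0268 − 0.091·13.9697 ≈ 1.7555.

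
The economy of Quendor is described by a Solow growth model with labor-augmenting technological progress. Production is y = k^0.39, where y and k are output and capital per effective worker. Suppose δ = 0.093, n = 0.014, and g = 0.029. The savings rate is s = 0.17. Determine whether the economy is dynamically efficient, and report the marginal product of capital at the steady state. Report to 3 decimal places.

dynamically efficient; MPK ≈ 0.312

n + g + δ = 0.014 + 0.029 + 0.093 = 0.136.
Steady-state k*: s·k^0.39 = 0.136·k gives k* = (0.17/0.136)^(1/0.61) ≈ 1.4417.
MPK = 0.39·1.4417^(-0.61) ≈ 0.3120.
MPK > n+g+δ = 0.136, so the economy is dynamically efficient (under-saving).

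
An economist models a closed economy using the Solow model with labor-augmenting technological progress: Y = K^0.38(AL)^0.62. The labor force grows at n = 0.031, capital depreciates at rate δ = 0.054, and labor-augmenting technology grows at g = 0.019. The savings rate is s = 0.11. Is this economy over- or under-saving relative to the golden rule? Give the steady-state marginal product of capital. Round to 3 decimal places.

Break-even investment rate: n + g + δ = 0.031 + 0.019 + 0.054 = 0.104.
Steady-state k*: s·k^0.38 = 0.104·k gives k* = (0.11/0.104)^(1/0.62) ≈ 1.0947.
MPK = 0.38·1.0947^(-0.62) ≈ 0.3593.
MPK > n+g+δ = 0.104, so the economy is dynamically efficient (under-saving).

under-saving; MPK ≈ 0.359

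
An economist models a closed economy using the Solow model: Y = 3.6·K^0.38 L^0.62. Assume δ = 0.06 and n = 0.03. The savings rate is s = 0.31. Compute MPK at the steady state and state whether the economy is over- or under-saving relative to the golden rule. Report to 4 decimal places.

n + δ = 0.03 + 0.06 = 0.09.
Steady-state k*: s·A·k^0.38 = 0.09·k gives k* = (0.31·3.6/0.09)^(1/0.62) ≈ 58.0208.
MPK = 0.38·3.6·58.0208^(-0.62) ≈ 0.1103.
MPK > n+δ = 0.09, so the economy is dynamically efficient (under-saving).

under-saving; MPK ≈ 0.1103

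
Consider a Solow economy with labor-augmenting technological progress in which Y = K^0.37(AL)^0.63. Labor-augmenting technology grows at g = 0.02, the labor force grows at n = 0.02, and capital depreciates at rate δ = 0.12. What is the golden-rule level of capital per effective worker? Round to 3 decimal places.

k_gold ≈ 3.784

Break-even investment rate: n + g + δ = 0.02 + 0.02 + 0.12 = 0.16.
Golden rule sets MPK = n+g+δ: 0.37·k^(0.37−1) = 0.16, so k_gold = (0.37/0.16)^(1/0.63) ≈ 3.7836.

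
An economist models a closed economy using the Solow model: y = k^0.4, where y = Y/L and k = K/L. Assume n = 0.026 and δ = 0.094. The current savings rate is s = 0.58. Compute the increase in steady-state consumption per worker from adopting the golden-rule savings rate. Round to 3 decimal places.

Δc ≈ 0.138

Break-even investment rate: n + δ = 0.026 + 0.094 = 0.12.
Current steady state (s = 0.58): k* = (0.58/0.12)^(1/0.6) ≈ 13.8169, y* = 13.8169^0.4 ≈ 2.8587, c* = (1−0.58)·2.8587 ≈ 1.2006.
At the golden rule the marginal product of capital equals n+δ: 0.4·k^(0.4−1) = 0.12. Solving, k_gold = (0.4/0.12)^(1/0.6) ≈ 7.4381.
y_gold = 7.4381^0.4 ≈ 2.2314, c_gold = y_gold − 0.12·k_gold ≈ 1.3389.
Gain: Δc = 1.3389 − 1.2006 ≈ 0.1382.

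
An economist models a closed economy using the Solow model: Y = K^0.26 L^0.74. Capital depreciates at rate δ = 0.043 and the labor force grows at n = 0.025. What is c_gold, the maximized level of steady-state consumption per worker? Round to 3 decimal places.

Capital per worker breaks even when investment replaces (n + δ)·k; here n + δ = 0.068.
Maximizing c = f(k) − (n+δ)·k gives f'(k) = n+δ, i.e. 0.26·k^(0.26−1) = 0.068, so k_gold = (0.26/0.068)^(1/0.74) ≈ 6.1251.
y_gold = 6.1251^0.26 ≈ 1.6020.
c_gold = y_gold − (n+δ)·k_gold = 1.6020 − 0.068·6.1251 ≈ 1.1854.

c_gold ≈ 1.185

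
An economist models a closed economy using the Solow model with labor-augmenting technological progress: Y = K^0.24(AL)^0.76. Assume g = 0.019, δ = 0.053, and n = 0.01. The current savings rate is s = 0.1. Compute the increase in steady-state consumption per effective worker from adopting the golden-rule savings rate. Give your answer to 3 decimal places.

Break-even investment rate: n + g + δ = 0.01 + 0.019 + 0.053 = 0.082.
Current steady state (s = 0.1): k* = (0.1/0.082)^(1/0.76) ≈ 1.2984, y* = 1.2984^0.24 ≈ 1.0647, c* = (1−0.1)·1.0647 ≈ 0.9582.
Golden rule sets MPK = n+g+δ: 0.24·k^(0.24−1) = 0.082, so k_gold = (0.24/0.082)^(1/0.76) ≈ 4.1085.
y_gold = 4.1085^0.24 ≈ 1.4037, c_gold = y_gold − 0.082·k_gold ≈ 1.0668.
Gain: Δc = 1.0668 − 0.9582 ≈ 0.1086.

Δc ≈ 0.109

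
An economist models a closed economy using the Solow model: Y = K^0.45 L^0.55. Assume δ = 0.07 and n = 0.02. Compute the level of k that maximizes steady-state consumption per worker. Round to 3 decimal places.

n + δ = 0.02 + 0.07 = 0.09.
Golden rule sets MPK = n+δ: 0.45·k^(0.45−1) = 0.09, so k_gold = (0.45/0.09)^(1/0.55) ≈ 18.6575.

k_gold ≈ 18.658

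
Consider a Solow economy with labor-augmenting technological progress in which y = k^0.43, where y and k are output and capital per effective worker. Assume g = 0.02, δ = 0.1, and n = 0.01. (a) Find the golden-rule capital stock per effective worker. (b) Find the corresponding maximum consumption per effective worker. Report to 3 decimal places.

Capital per effective worker breaks even when investment replaces (n + g + δ)·k; here n + g + δ = 0.13.
Setting f'(k) = n+g+δ gives 0.43·k^(0.43−1) = 0.13, hence k_gold = (0.43/0.13)^(1/0.57) ≈ 8.1554.
y_gold = 8.1554^0.43 ≈ 2.4656; c_gold = y_gold − 0.13·k_gold ≈ 1.4054.

(a) k_gold ≈ 8.155; (b) c_gold ≈ 1.405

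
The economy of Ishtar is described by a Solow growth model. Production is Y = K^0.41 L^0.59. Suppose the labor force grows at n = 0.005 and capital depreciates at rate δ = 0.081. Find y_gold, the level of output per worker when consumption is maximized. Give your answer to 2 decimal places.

y_gold ≈ 2.96

The effective depreciation rate is n + δ = 0.005 + 0.081 = 0.086.
At the golden rule the marginal product of capital equals n+δ: 0.41·k^(0.41−1) = 0.086. Solving, k_gold = (0.41/0.086)^(1/0.59) ≈ 14.1136.
Output: y_gold = k_gold^0.41 = 14.1136^0.41 ≈ 2.9604.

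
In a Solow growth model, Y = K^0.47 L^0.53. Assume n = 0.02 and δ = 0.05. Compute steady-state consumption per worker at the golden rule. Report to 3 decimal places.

c_gold ≈ 2.868

n + δ = 0.02 + 0.05 = 0.07.
Golden rule sets MPK = n+δ: 0.47·k^(0.47−1) = 0.07, so k_gold = (0.47/0.07)^(1/0.53) ≈ 36.3393.
y_gold = 36.3393^0.47 ≈ 5.4122.
c_gold = y_gold − (n+δ)·k_gold = 5.4122 − 0.07·36.3393 ≈ 2.8685.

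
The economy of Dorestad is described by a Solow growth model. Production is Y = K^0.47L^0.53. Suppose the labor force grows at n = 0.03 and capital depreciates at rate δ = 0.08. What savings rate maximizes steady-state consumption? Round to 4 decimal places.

s_gold = 0.4700

Capital per worker breaks even when investment replaces (n + δ)·k; here n + δ = 0.11.
At the golden rule MPK = n+δ, and in any Cobb-Douglas steady state s = (n+δ)·k/y = MPK·k/y = capital's share 0.47.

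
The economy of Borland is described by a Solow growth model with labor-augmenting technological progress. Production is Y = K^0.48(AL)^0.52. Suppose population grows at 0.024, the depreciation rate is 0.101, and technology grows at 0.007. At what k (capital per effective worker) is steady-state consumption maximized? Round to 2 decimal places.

k_gold ≈ 11.97

Capital per effective worker breaks even when investment replaces (n + g + δ)·k; here n + g + δ = 0.132.
At the golden rule the marginal product of capital equals n+g+δ: 0.48·k^(0.48−1) = 0.132. Solving, k_gold = (0.48/0.132)^(1/0.52) ≈ 11.9731.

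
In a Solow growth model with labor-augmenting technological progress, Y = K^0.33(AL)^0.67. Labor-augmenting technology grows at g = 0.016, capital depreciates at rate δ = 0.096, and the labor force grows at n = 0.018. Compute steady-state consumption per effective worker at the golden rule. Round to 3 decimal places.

c_gold ≈ 1.060

Capital per effective worker breaks even when investment replaces (n + g + δ)·k; here n + g + δ = 0.13.
Golden rule sets MPK = n+g+δ: 0.33·k^(0.33−1) = 0.13, so k_gold = (0.33/0.13)^(1/0.67) ≈ 4.0164.
y_gold = 4.0164^0.33 ≈ 1.5822.
c_gold = y_gold − (n+g+δ)·k_gold = 1.5822 − 0.13·4.0164 ≈ 1.0601.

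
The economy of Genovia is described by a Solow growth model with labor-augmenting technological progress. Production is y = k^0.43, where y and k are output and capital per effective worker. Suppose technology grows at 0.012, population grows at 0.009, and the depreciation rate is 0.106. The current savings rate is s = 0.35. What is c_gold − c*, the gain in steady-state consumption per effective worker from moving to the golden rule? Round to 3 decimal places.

n + g + δ = 0.009 + 0.012 + 0.106 = 0.127.
Current steady state (s = 0.35): k* = (0.35/0.127)^(1/0.57) ≈ 5.9210, y* = 5.9210^0.43 ≈ 2.1485, c* = (1−0.35)·2.1485 ≈ 1.3965.
At the golden rule the marginal product of capital equals n+g+δ: 0.43·k^(0.43−1) = 0.127. Solving, k_gold = (0.43/0.127)^(1/0.57) ≈ 8.4964.
y_gold = 8.4964^0.43 ≈ 2.5094, c_gold = y_gold − 0.127·k_gold ≈ 1.4304.
Gain: Δc = 1.4304 − 1.3965 ≈ 0.0339.

Δc ≈ 0.034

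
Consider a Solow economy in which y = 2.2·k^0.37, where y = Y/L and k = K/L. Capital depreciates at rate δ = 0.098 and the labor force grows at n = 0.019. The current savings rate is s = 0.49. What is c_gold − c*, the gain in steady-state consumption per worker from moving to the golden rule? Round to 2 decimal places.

n + δ = 0.019 + 0.098 = 0.117.
Current steady state (s = 0.49): k* = (0.49·2.2/0.117)^(1/0.63) ≈ 33.9505, y* = 2.2·33.9505^0.37 ≈ 8.1065, c* = (1−0.49)·8.1065 ≈ 4.1343.
Setting f'(k) = n+δ gives 0.37·2.2·k^(0.37−1) = 0.117, hence k_gold = (0.37·2.2/0.117)^(1/0.63) ≈ 21.7372.
y_gold = 2.2·21.7372^0.37 ≈ 6.8737, c_gold = y_gold − 0.117·k_gold ≈ 4.3304.
Gain: Δc = 4.3304 − 4.1343 ≈ 0.1961.

Δc ≈ 0.20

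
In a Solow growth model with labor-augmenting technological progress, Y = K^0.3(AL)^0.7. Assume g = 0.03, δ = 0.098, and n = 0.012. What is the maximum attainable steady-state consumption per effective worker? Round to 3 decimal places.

c_gold ≈ 0.970

Capital per effective worker breaks even when investment replaces (n + g + δ)·k; here n + g + δ = 0.14.
Maximizing c = f(k) − (n+g+δ)·k gives f'(k) = n+g+δ, i.e. 0.3·k^(0.3−1) = 0.14, so k_gold = (0.3/0.14)^(1/0.7) ≈ 2.9706.
y_gold = 2.9706^0.3 ≈ 1.3863.
c_gold = y_gold − (n+g+δ)·k_gold = 1.3863 − 0.14·2.9706 ≈ 0.9704.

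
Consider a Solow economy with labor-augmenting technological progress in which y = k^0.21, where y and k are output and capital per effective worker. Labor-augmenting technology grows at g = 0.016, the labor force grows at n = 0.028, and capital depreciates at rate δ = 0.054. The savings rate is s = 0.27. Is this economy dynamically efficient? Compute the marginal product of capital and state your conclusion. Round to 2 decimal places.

dynamically inefficient; MPK ≈ 0.08

n + g + δ = 0.028 + 0.016 + 0.054 = 0.098.
Steady-state k*: s·k^0.21 = 0.098·k gives k* = (0.27/0.098)^(1/0.79) ≈ 3.6069.
MPK = 0.21·3.6069^(-0.79) ≈ 0.0762.
MPK < n+g+δ = 0.098, so the economy is dynamically inefficient (over-saving).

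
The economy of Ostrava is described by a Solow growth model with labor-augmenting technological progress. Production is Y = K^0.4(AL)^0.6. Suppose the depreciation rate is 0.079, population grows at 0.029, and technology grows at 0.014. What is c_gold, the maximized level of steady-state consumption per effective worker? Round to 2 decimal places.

c_gold ≈ 1.32

Break-even investment rate: n + g + δ = 0.029 + 0.014 + 0.079 = 0.122.
Maximizing c = f(k) − (n+g+δ)·k gives f'(k) = n+g+δ, i.e. 0.4·k^(0.4−1) = 0.122, so k_gold = (0.4/0.122)^(1/0.6) ≈ 7.2360.
y_gold = 7.2360^0.4 ≈ 2.2070.
c_gold = y_gold − (n+g+δ)·k_gold = 2.2070 − 0.122·7.2360 ≈ 1.3242.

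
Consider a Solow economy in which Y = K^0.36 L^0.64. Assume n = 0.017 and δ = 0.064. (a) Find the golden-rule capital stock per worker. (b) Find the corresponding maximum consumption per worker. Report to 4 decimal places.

(a) k_gold ≈ 10.2852; (b) c_gold ≈ 1.4811

Break-even investment rate: n + δ = 0.017 + 0.064 = 0.081.
At the golden rule the marginal product of capital equals n+δ: 0.36·k^(0.36−1) = 0.081. Solving, k_gold = (0.36/0.081)^(1/0.64) ≈ 10.2852.
y_gold = 10.2852^0.36 ≈ 2.3142; c_gold = y_gold − 0.081·k_gold ≈ 1.4811.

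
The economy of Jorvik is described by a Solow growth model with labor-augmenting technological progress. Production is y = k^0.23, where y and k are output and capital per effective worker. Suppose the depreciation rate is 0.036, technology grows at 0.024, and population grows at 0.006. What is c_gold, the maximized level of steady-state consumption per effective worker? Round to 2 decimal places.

Break-even investment rate: n + g + δ = 0.006 + 0.024 + 0.036 = 0.066.
At the golden rule the marginal product of capital equals n+g+δ: 0.23·k^(0.23−1) = 0.066. Solving, k_gold = (0.23/0.066)^(1/0.77) ≈ 5.0598.
y_gold = 5.0598^0.23 ≈ 1.4519.
c_gold = y_gold − (n+g+δ)·k_gold = 1.4519 − 0.066·5.0598 ≈ 1.1180.

c_gold ≈ 1.12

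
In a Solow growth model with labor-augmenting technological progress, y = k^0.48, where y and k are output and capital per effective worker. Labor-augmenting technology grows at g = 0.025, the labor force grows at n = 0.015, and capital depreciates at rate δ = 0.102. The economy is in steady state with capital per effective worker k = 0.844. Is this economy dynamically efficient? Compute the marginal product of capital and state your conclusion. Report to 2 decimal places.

dynamically efficient; MPK ≈ 0.52

Break-even investment rate: n + g + δ = 0.015 + 0.025 + 0.102 = 0.142.
MPK = 0.48·k^(0.48−1) = 0.48·0.844^(-0.52) ≈ 0.5243.
MPK > 0.142, so the economy is dynamically efficient (under-saving).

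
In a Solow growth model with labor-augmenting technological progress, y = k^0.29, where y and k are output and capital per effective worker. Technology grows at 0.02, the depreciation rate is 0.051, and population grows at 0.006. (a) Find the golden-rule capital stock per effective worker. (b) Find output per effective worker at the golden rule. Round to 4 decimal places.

(a) k_gold ≈ 6.4735; (b) y_gold ≈ 1.7188

Break-even investment rate: n + g + δ = 0.006 + 0.02 + 0.051 = 0.077.
At the golden rule the marginal product of capital equals n+g+δ: 0.29·k^(0.29−1) = 0.077. Solving, k_gold = (0.29/0.077)^(1/0.71) ≈ 6.4735.
y_gold = 6.4735^0.29 ≈ 1.7188.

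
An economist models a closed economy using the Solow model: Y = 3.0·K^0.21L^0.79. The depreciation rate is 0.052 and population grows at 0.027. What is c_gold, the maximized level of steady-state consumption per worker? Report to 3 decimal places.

c_gold ≈ 4.116

Break-even investment rate: n + δ = 0.027 + 0.052 = 0.079.
Setting f'(k) = n+δ gives 0.21·3.0·k^(0.21−1) = 0.079, hence k_gold = (0.21·3.0/0.079)^(1/0.79) ≈ 13.8487.
y_gold = 3.0·13.8487^0.21 ≈ 5.2098.
c_gold = y_gold − (n+δ)·k_gold = 5.2098 − 0.079·13.8487 ≈ 4.1157.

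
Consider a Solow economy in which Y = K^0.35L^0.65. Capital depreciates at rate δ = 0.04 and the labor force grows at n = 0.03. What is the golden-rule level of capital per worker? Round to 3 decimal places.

Break-even investment rate: n + δ = 0.03 + 0.04 = 0.07.
Maximizing c = f(k) − (n+δ)·k gives f'(k) = n+δ, i.e. 0.35·k^(0.35−1) = 0.07, so k_gold = (0.35/0.07)^(1/0.65) ≈ 11.8943.

k_gold ≈ 11.894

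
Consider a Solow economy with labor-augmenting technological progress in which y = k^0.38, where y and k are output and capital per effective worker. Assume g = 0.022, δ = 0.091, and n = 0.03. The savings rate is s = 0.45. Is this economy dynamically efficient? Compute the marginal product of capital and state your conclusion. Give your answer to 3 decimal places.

Capital per effective worker breaks even when investment replaces (n + g + δ)·k; here n + g + δ = 0.143.
Steady-state k*: s·k^0.38 = 0.143·k gives k* = (0.45/0.143)^(1/0.62) ≈ 6.3537.
MPK = 0.38·6.3537^(-0.62) ≈ 0.1208.
MPK < n+g+δ = 0.143, so the economy is dynamically inefficient (over-saving).

dynamically inefficient; MPK ≈ 0.121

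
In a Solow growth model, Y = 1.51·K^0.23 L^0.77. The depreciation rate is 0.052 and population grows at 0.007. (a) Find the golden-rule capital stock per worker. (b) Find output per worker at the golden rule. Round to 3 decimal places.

n + δ = 0.007 + 0.052 = 0.059.
Setting f'(k) = n+δ gives 0.23·1.51·k^(0.23−1) = 0.059, hence k_gold = (0.23·1.51/0.059)^(1/0.77) ≈ 9.9956.
y_gold = 1.51·9.9956^0.23 ≈ 2.5641.

(a) k_gold ≈ 9.996; (b) y_gold ≈ 2.564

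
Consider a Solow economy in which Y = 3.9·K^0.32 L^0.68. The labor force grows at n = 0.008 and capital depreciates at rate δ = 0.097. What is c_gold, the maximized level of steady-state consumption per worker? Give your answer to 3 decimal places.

c_gold ≈ 8.501

The effective depreciation rate is n + δ = 0.008 + 0.097 = 0.105.
Setting f'(k) = n+δ gives 0.32·3.9·k^(0.32−1) = 0.105, hence k_gold = (0.32·3.9/0.105)^(1/0.68) ≈ 38.0995.
y_gold = 3.9·38.0995^0.32 ≈ 12.5014.
c_gold = y_gold − (n+δ)·k_gold = 12.5014 − 0.105·38.0995 ≈ 8.5010.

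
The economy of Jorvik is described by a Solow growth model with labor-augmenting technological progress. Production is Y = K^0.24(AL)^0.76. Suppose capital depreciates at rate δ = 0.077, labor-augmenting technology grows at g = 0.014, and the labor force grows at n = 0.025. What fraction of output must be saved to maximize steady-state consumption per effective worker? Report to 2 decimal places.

s_gold = 0.24

The effective depreciation rate is n + g + δ = 0.025 + 0.014 + 0.077 = 0.116.
At the golden rule MPK = n+g+δ, and in any Cobb-Douglas steady state s = (n+g+δ)·k/y = MPK·k/y = capital's share 0.24.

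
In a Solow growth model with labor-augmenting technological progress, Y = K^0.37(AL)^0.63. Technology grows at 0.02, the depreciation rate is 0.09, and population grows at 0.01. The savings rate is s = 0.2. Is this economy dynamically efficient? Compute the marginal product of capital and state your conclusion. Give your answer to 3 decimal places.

dynamically efficient; MPK ≈ 0.222

Capital per effective worker breaks even when investment replaces (n + g + δ)·k; here n + g + δ = 0.12.
Steady-state k*: s·k^0.37 = 0.12·k gives k* = (0.2/0.12)^(1/0.63) ≈ 2.2498.
MPK = 0.37·2.2498^(-0.63) ≈ 0.2220.
MPK > n+g+δ = 0.12, so the economy is dynamically efficient (under-saving).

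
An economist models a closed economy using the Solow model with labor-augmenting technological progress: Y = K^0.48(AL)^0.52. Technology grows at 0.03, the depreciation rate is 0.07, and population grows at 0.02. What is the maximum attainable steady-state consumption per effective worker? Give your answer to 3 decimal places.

The effective depreciation rate is n + g + δ = 0.02 + 0.03 + 0.07 = 0.12.
Golden rule sets MPK = n+g+δ: 0.48·k^(0.48−1) = 0.12, so k_gold = (0.48/0.12)^(1/0.52) ≈ 14.3816.
y_gold = 14.3816^0.48 ≈ 3.5954.
c_gold = y_gold − (n+g+δ)·k_gold = 3.5954 − 0.12·14.3816 ≈ 1.8696.

c_gold ≈ 1.870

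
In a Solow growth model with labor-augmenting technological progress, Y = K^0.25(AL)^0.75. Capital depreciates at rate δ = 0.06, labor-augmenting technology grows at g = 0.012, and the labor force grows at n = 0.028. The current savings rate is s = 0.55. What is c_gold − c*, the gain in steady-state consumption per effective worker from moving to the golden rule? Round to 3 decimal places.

Δc ≈ 0.224

Capital per effective worker breaks even when investment replaces (n + g + δ)·k; here n + g + δ = 0.1.
Current steady state (s = 0.55): k* = (0.55/0.1)^(1/0.75) ≈ 9.7085, y* = 9.7085^0.25 ≈ 1.7652, c* = (1−0.55)·1.7652 ≈ 0.7943.
Setting f'(k) = n+g+δ gives 0.25·k^(0.25−1) = 0.1, hence k_gold = (0.25/0.1)^(1/0.75) ≈ 3.3930.
y_gold = 3.3930^0.25 ≈ 1.3572, c_gold = y_gold − 0.1·k_gold ≈ 1.0179.
Gain: Δc = 1.0179 − 0.7943 ≈ 0.2236.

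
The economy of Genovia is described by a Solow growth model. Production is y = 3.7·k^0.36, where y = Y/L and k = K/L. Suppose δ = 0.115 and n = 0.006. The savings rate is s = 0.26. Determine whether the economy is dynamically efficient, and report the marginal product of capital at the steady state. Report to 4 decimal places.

dynamically efficient; MPK ≈ 0.1675

The effective depreciation rate is n + δ = 0.006 + 0.115 = 0.121.
Steady-state k*: s·A·k^0.36 = 0.121·k gives k* = (0.26·3.7/0.121)^(1/0.64) ≈ 25.5187.
MPK = 0.36·3.7·25.5187^(-0.64) ≈ 0.1675.
MPK > n+δ = 0.121, so the economy is dynamically efficient (under-saving).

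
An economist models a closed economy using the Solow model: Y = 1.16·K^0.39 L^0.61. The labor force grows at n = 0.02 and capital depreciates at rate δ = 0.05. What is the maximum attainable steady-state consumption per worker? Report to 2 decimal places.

c_gold ≈ 2.33

Capital per worker breaks even when investment replaces (n + δ)·k; here n + δ = 0.07.
Maximizing c = f(k) − (n+δ)·k gives f'(k) = n+δ, i.e. 0.39·1.16·k^(0.39−1) = 0.07, so k_gold = (0.39·1.16/0.07)^(1/0.61) ≈ 21.3091.
y_gold = 1.16·21.3091^0.39 ≈ 3.8247.
c_gold = y_gold − (n+δ)·k_gold = 3.8247 − 0.07·21.3091 ≈ 2.3331.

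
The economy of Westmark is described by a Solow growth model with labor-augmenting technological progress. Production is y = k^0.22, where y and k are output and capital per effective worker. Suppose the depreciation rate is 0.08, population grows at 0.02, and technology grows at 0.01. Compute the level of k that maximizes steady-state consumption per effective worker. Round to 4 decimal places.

The effective depreciation rate is n + g + δ = 0.02 + 0.01 + 0.08 = 0.11.
At the golden rule the marginal product of capital equals n+g+δ: 0.22·k^(0.22−1) = 0.11. Solving, k_gold = (0.22/0.11)^(1/0.78) ≈ 2.4318.

k_gold ≈ 2.4318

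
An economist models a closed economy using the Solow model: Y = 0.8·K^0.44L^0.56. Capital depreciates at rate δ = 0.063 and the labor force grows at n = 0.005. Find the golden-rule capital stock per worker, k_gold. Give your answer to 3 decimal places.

k_gold ≈ 18.839

Break-even investment rate: n + δ = 0.005 + 0.063 = 0.068.
Setting f'(k) = n+δ gives 0.44·0.8·k^(0.44−1) = 0.068, hence k_gold = (0.44·0.8/0.068)^(1/0.56) ≈ 18.8391.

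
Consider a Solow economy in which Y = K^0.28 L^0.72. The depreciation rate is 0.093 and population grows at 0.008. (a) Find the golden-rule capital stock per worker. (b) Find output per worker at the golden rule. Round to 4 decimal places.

(a) k_gold ≈ 4.1215; (b) y_gold ≈ 1.4867

Break-even investment rate: n + δ = 0.008 + 0.093 = 0.101.
Golden rule sets MPK = n+δ: 0.28·k^(0.28−1) = 0.101, so k_gold = (0.28/0.101)^(1/0.72) ≈ 4.1215.
y_gold = 4.1215^0.28 ≈ 1.4867.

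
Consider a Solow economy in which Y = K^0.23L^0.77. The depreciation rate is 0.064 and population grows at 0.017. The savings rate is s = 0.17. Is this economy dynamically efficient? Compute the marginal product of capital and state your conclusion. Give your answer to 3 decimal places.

dynamically efficient; MPK ≈ 0.110

n + δ = 0.017 + 0.064 = 0.081.
Steady-state k*: s·k^0.23 = 0.081·k gives k* = (0.17/0.081)^(1/0.77) ≈ 2.6190.
MPK = 0.23·2.6190^(-0.77) ≈ 0.1096.
MPK > n+δ = 0.081, so the economy is dynamically efficient (under-saving).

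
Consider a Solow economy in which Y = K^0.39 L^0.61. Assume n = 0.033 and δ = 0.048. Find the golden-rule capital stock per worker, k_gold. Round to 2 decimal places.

The effective depreciation rate is n + δ = 0.033 + 0.048 = 0.081.
Golden rule sets MPK = n+δ: 0.39·k^(0.39−1) = 0.081, so k_gold = (0.39/0.081)^(1/0.61) ≈ 13.1517.

k_gold ≈ 13.15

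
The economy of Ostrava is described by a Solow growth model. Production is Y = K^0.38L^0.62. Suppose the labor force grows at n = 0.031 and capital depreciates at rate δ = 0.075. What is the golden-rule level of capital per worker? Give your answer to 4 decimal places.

k_gold ≈ 7.8401

The effective depreciation rate is n + δ = 0.031 + 0.075 = 0.106.
Setting f'(k) = n+δ gives 0.38·k^(0.38−1) = 0.106, hence k_gold = (0.38/0.106)^(1/0.62) ≈ 7.8401.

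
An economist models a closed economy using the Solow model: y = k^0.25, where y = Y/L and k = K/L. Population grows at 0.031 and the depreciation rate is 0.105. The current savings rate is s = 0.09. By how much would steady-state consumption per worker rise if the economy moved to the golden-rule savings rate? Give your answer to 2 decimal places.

n + δ = 0.031 + 0.105 = 0.136.
Current steady state (s = 0.09): k* = (0.09/0.136)^(1/0.75) ≈ 0.5767, y* = 0.5767^0.25 ≈ 0.8714, c* = (1−0.09)·0.8714 ≈ 0.7930.
Golden rule sets MPK = n+δ: 0.25·k^(0.25−1) = 0.136, so k_gold = (0.25/0.136)^(1/0.75) ≈ 2.2518.
y_gold = 2.2518^0.25 ≈ 1.2250, c_gold = y_gold − 0.136·k_gold ≈ 0.9187.
Gain: Δc = 0.9187 − 0.7930 ≈ 0.1257.

Δc ≈ 0.13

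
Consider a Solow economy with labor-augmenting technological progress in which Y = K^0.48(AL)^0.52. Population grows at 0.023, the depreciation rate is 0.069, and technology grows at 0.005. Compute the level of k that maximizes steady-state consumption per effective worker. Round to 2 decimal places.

Break-even investment rate: n + g + δ = 0.023 + 0.005 + 0.069 = 0.097.
Maximizing c = f(k) − (n+g+δ)·k gives f'(k) = n+g+δ, i.e. 0.48·k^(0.48−1) = 0.097, so k_gold = (0.48/0.097)^(1/0.52) ≈ 21.6530.

k_gold ≈ 21.65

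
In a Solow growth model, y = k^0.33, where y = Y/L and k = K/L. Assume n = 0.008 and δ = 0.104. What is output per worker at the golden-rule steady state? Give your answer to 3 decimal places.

Capital per worker breaks even when investment replaces (n + δ)·k; here n + δ = 0.112.
Golden rule sets MPK = n+δ: 0.33·k^(0.33−1) = 0.112, so k_gold = (0.33/0.112)^(1/0.67) ≈ 5.0170.
Output: y_gold = k_gold^0.33 = 5.0170^0.33 ≈ 1.7027.

y_gold ≈ 1.703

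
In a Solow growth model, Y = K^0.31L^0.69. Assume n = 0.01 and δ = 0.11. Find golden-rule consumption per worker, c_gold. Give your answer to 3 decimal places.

c_gold ≈ 1.057

n + δ = 0.01 + 0.11 = 0.12.
At the golden rule the marginal product of capital equals n+δ: 0.31·k^(0.31−1) = 0.12. Solving, k_gold = (0.31/0.12)^(1/0.69) ≈ 3.9570.
y_gold = 3.9570^0.31 ≈ 1.5317.
c_gold = y_gold − (n+δ)·k_gold = 1.5317 − 0.12·3.9570 ≈ 1.0569.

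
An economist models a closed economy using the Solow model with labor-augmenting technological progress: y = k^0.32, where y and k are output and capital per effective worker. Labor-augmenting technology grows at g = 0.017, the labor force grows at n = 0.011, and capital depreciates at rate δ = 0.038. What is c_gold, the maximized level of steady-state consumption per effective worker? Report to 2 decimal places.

c_gold ≈ 1.43

n + g + δ = 0.011 + 0.017 + 0.038 = 0.066.
Setting f'(k) = n+g+δ gives 0.32·k^(0.32−1) = 0.066, hence k_gold = (0.32/0.066)^(1/0.68) ≈ 10.1916.
y_gold = 10.1916^0.32 ≈ 2.1020.
c_gold = y_gold − (n+g+δ)·k_gold = 2.1020 − 0.066·10.1916 ≈ 1.4294.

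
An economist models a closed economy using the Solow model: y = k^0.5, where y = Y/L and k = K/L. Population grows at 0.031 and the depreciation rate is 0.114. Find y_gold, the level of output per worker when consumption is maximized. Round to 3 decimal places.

Capital per worker breaks even when investment replaces (n + δ)·k; here n + δ = 0.145.
Golden rule sets MPK = n+δ: 0.5·k^(0.5−1) = 0.145, so k_gold = (0.5/0.145)^(1/0.5) ≈ 11.8906.
Output: y_gold = k_gold^0.5 = 11.8906^0.5 ≈ 3.4483.

y_gold ≈ 3.448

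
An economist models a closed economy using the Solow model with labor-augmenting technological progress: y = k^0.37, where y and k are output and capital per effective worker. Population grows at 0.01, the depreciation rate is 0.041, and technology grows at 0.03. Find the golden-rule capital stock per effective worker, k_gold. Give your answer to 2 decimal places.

k_gold ≈ 11.15

The effective depreciation rate is n + g + δ = 0.01 + 0.03 + 0.041 = 0.081.
Maximizing c = f(k) − (n+g+δ)·k gives f'(k) = n+g+δ, i.e. 0.37·k^(0.37−1) = 0.081, so k_gold = (0.37/0.081)^(1/0.63) ≈ 11.1473.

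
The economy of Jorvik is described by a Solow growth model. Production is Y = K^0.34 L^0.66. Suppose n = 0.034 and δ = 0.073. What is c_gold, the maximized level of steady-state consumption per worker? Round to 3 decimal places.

Break-even investment rate: n + δ = 0.034 + 0.073 = 0.107.
Setting f'(k) = n+δ gives 0.34·k^(0.34−1) = 0.107, hence k_gold = (0.34/0.107)^(1/0.66) ≈ 5.7643.
y_gold = 5.7643^0.34 ≈ 1.8141.
c_gold = y_gold − (n+δ)·k_gold = 1.8141 − 0.107·5.7643 ≈ 1.1973.

c_gold ≈ 1.197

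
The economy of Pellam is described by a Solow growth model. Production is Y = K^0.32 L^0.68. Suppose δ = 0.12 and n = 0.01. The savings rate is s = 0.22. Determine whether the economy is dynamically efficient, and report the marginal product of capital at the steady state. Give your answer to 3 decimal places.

Break-even investment rate: n + δ = 0.01 + 0.12 = 0.13.
Steady-state k*: s·k^0.32 = 0.13·k gives k* = (0.22/0.13)^(1/0.68) ≈ 2.1677.
MPK = 0.32·2.1677^(-0.68) ≈ 0.1891.
MPK > n+δ = 0.13, so the economy is dynamically efficient (under-saving).

dynamically efficient; MPK ≈ 0.189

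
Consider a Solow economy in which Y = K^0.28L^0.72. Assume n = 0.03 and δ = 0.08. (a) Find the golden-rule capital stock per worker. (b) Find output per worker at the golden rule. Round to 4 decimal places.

Capital per worker breaks even when investment replaces (n + δ)·k; here n + δ = 0.11.
Maximizing c = f(k) − (n+δ)·k gives f'(k) = n+δ, i.e. 0.28·k^(0.28−1) = 0.11, so k_gold = (0.28/0.11)^(1/0.72) ≈ 3.6607.
y_gold = 3.6607^0.28 ≈ 1.4381.

(a) k_gold ≈ 3.6607; (b) y_gold ≈ 1.4381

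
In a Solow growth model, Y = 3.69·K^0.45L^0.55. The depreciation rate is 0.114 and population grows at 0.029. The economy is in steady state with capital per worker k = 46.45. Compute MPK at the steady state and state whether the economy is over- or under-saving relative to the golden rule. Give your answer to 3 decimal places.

under-saving; MPK ≈ 0.201

Break-even investment rate: n + δ = 0.029 + 0.114 = 0.143.
MPK = 0.45·3.69·k^(0.45−1) = 0.45·3.69·46.45^(-0.55) ≈ 0.2011.
MPK > 0.143, so the economy is dynamically efficient (under-saving).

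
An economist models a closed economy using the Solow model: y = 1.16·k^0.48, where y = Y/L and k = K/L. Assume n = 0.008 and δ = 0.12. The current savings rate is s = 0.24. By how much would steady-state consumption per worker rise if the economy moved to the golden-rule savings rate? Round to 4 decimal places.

Δc ≈ 0.5371

Capital per worker breaks even when investment replaces (n + δ)·k; here n + δ = 0.128.
Current steady state (s = 0.24): k* = (0.24·1.16/0.128)^(1/0.52) ≈ 4.4562, y* = 1.16·4.4562^0.48 ≈ 2.3766, c* = (1−0.24)·2.3766 ≈ 1.8062.
Golden rule sets MPK = n+δ: 0.48·1.16·k^(0.48−1) = 0.128, so k_gold = (0.48·1.16/0.128)^(1/0.52) ≈ 16.8991.
y_gold = 1.16·16.8991^0.48 ≈ 4.5064, c_gold = y_gold − 0.128·k_gold ≈ 2.3433.
Gain: Δc = 2.3433 − 1.8062 ≈ 0.5371.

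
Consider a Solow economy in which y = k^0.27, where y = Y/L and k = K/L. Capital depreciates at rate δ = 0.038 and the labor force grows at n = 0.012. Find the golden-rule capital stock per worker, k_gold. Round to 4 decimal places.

k_gold ≈ 10.0758

n + δ = 0.012 + 0.038 = 0.05.
At the golden rule the marginal product of capital equals n+δ: 0.27·k^(0.27−1) = 0.05. Solving, k_gold = (0.27/0.05)^(1/0.73) ≈ 10.0758.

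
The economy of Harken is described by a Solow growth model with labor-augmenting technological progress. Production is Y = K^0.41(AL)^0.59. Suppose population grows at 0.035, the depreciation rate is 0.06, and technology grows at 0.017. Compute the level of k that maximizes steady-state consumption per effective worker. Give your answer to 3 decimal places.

n + g + δ = 0.035 + 0.017 + 0.06 = 0.112.
Setting f'(k) = n+g+δ gives 0.41·k^(0.41−1) = 0.112, hence k_gold = (0.41/0.112)^(1/0.59) ≈ 9.0198.

k_gold ≈ 9.020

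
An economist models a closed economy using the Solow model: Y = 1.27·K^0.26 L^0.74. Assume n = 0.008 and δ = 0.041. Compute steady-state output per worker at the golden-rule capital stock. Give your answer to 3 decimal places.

Capital per worker breaks even when investment replaces (n + δ)·k; here n + δ = 0.049.
At the golden rule the marginal product of capital equals n+δ: 0.26·1.27·k^(0.26−1) = 0.049. Solving, k_gold = (0.26·1.27/0.049)^(1/0.74) ≈ 13.1736.
Output: y_gold = 1.27·k_gold^0.26 = 1.27·13.1736^0.26 ≈ 2.4827.

y_gold ≈ 2.483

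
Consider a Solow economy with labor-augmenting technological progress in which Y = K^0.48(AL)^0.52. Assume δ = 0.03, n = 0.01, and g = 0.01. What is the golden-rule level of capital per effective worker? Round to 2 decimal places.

n + g + δ = 0.01 + 0.01 + 0.03 = 0.05.
Golden rule sets MPK = n+g+δ: 0.48·k^(0.48−1) = 0.05, so k_gold = (0.48/0.05)^(1/0.52) ≈ 77.4432.

k_gold ≈ 77.44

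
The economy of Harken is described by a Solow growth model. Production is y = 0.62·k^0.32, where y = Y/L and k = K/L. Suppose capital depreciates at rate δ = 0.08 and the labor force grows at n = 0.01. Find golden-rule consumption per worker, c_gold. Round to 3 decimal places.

n + δ = 0.01 + 0.08 = 0.09.
At the golden rule the marginal product of capital equals n+δ: 0.32·0.62·k^(0.32−1) = 0.09. Solving, k_gold = (0.32·0.62/0.09)^(1/0.68) ≈ 3.1978.
y_gold = 0.62·3.1978^0.32 ≈ 0.8994.
c_gold = y_gold − (n+δ)·k_gold = 0.8994 − 0.09·3.1978 ≈ 0.6116.

c_gold ≈ 0.612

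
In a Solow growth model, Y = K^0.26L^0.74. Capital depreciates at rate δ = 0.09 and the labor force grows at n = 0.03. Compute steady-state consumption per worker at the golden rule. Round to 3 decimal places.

n + δ = 0.03 + 0.09 = 0.12.
Maximizing c = f(k) − (n+δ)·k gives f'(k) = n+δ, i.e. 0.26·k^(0.26−1) = 0.12, so k_gold = (0.26/0.12)^(1/0.74) ≈ 2.8430.
y_gold = 2.8430^0.26 ≈ 1.3121.
c_gold = y_gold − (n+δ)·k_gold = 1.3121 − 0.12·2.8430 ≈ 0.9710.

c_gold ≈ 0.971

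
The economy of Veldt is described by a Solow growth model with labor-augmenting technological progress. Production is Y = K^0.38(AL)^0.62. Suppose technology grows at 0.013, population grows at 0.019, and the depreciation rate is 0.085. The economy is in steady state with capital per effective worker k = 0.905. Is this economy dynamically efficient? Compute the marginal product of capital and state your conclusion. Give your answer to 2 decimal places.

n + g + δ = 0.019 + 0.013 + 0.085 = 0.117.
MPK = 0.38·k^(0.38−1) = 0.38·0.905^(-0.62) ≈ 0.4043.
MPK > 0.117, so the economy is dynamically efficient (under-saving).

dynamically efficient; MPK ≈ 0.40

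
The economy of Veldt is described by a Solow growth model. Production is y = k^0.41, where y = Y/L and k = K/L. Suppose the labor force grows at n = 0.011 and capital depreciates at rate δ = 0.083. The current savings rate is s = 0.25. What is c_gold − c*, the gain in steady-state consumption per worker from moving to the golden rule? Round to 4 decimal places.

Δc ≈ 0.1619

Capital per worker breaks even when investment replaces (n + δ)·k; here n + δ = 0.094.
Current steady state (s = 0.25): k* = (0.25/0.094)^(1/0.59) ≈ 5.2483, y* = 5.2483^0.41 ≈ 1.9734, c* = (1−0.25)·1.9734 ≈ 1.4800.
Maximizing c = f(k) − (n+δ)·k gives f'(k) = n+δ, i.e. 0.41·k^(0.41−1) = 0.094, so k_gold = (0.41/0.094)^(1/0.59) ≈ 12.1384.
y_gold = 12.1384^0.41 ≈ 2.7830, c_gold = y_gold − 0.094·k_gold ≈ 1.6419.
Gain: Δc = 1.6419 − 1.4800 ≈ 0.1619.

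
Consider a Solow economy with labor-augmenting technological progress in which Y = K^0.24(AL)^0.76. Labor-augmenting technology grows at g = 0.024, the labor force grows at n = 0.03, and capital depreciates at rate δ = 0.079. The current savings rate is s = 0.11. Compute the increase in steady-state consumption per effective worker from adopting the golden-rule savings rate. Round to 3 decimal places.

Δc ≈ 0.078

Capital per effective worker breaks even when investment replaces (n + g + δ)·k; here n + g + δ = 0.133.
Current steady state (s = 0.11): k* = (0.11/0.133)^(1/0.76) ≈ 0.7789, y* = 0.7789^0.24 ≈ 0.9418, c* = (1−0.11)·0.9418 ≈ 0.8382.
At the golden rule the marginal product of capital equals n+g+δ: 0.24·k^(0.24−1) = 0.133. Solving, k_gold = (0.24/0.133)^(1/0.76) ≈ 2.1743.
y_gold = 2.1743^0.24 ≈ 1.2049, c_gold = y_gold − 0.133·k_gold ≈ 0.9157.
Gain: Δc = 0.9157 − 0.8382 ≈ 0.0775.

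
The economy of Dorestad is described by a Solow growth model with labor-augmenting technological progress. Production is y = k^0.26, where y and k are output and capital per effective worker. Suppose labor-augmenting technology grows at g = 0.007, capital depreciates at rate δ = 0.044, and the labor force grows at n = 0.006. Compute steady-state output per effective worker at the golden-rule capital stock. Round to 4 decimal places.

y_gold ≈ 1.7044

Break-even investment rate: n + g + δ = 0.006 + 0.007 + 0.044 = 0.057.
Maximizing c = f(k) − (n+g+δ)·k gives f'(k) = n+g+δ, i.e. 0.26·k^(0.26−1) = 0.057, so k_gold = (0.26/0.057)^(1/0.74) ≈ 7.7745.
Output: y_gold = k_gold^0.26 = 7.7745^0.26 ≈ 1.7044.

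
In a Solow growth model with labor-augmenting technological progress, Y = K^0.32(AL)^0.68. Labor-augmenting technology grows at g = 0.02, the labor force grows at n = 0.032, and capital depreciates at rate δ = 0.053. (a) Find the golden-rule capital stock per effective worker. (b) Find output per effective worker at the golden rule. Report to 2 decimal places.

(a) k_gold ≈ 5.15; (b) y_gold ≈ 1.69

n + g + δ = 0.032 + 0.02 + 0.053 = 0.105.
Setting f'(k) = n+g+δ gives 0.32·k^(0.32−1) = 0.105, hence k_gold = (0.32/0.105)^(1/0.68) ≈ 5.1488.
y_gold = 5.1488^0.32 ≈ 1.6895.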